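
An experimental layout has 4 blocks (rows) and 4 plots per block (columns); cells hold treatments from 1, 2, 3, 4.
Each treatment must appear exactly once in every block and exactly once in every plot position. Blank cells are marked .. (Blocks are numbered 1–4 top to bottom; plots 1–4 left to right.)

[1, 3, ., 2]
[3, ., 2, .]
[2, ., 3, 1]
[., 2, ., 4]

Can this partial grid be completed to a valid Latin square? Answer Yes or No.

Block 2, plot 4: block 2 together with plot 4 already contain {1, 2, 3, 4} — every symbol — so nothing can go there. The grid has no valid completion.

No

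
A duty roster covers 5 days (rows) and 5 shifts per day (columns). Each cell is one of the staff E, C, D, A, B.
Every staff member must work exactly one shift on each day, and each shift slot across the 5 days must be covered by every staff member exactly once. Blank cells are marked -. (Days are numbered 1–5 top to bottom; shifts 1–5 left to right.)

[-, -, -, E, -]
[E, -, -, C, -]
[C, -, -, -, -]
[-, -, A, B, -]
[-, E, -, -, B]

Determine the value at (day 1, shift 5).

Day 4, shift 1: day 4 has {A, B} and shift 1 has {E, C}, leaving only D.
Day 4, shift 2: day 4 has {D, A, B} and shift 2 has {E}, leaving only C.
Day 4, shift 5: day 4 has {C, D, A, B} and shift 5 has {B}, leaving only E.
Day 5, shift 1: day 5 has {E, B} and shift 1 has {E, C, D}, leaving only A.
Day 1, shift 1: day 1 has {E} and shift 1 has {E, C, D, A}, leaving only B.
Day 5, shift 4: day 5 has {E, A, B} and shift 4 has {E, C, B}, leaving only D.
Day 3, shift 4: day 3 has {C} and shift 4 has {E, C, D, B}, leaving only A.
Day 3, shift 5: day 3 has {C, A} and shift 5 has {E, B}, leaving only D.
Day 2, shift 5: day 2 has {E, C} and shift 5 has {E, D, B}, leaving only A.
Day 1 already has {E, B} and shift 5 already has {E, D, A, B}, so day 1, shift 5 must be C.

C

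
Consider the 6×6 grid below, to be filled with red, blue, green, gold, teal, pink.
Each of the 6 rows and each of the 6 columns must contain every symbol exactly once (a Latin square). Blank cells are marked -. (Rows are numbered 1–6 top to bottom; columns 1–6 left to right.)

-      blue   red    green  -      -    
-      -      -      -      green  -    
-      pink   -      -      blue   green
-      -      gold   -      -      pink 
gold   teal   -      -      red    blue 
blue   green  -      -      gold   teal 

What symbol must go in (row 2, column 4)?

teal

Row 1, column 6: row 1 has {red, blue, green} and column 6 has {blue, green, teal, pink}, leaving only gold.
Row 2, column 6: row 2 has {green} and column 6 has {blue, green, gold, teal, pink}, leaving only red.
Row 2, column 2: row 2 has {red, green} and column 2 has {blue, green, teal, pink}, leaving only gold.
Row 3, column 3: row 3 has {blue, green, pink} and column 3 has {red, gold}, leaving only teal.
Row 3, column 1: row 3 has {blue, green, teal, pink} and column 1 has {blue, gold}, leaving only red.
Row 3, column 4: row 3 has {red, blue, green, teal, pink} and column 4 has {green}, leaving only gold.
Row 4, column 2: row 4 has {gold, pink} and column 2 has {blue, green, gold, teal, pink}, leaving only red.
Row 4, column 5: row 4 has {red, gold, pink} and column 5 has {red, blue, green, gold}, leaving only teal.
Row 1, column 5: row 1 has {red, blue, green, gold} and column 5 has {red, blue, green, gold, teal}, leaving only pink.
Row 1, column 1: row 1 has {red, blue, green, gold, pink} and column 1 has {red, blue, gold}, leaving only teal.
Row 2, column 1: row 2 has {red, green, gold} and column 1 has {red, blue, gold, teal}, leaving only pink.
Row 2, column 3: row 2 has {red, green, gold, pink} and column 3 has {red, gold, teal}, leaving only blue.
Row 2 already has {red, blue, green, gold, pink} and column 4 already has {green, gold}, so row 2, column 4 must be teal.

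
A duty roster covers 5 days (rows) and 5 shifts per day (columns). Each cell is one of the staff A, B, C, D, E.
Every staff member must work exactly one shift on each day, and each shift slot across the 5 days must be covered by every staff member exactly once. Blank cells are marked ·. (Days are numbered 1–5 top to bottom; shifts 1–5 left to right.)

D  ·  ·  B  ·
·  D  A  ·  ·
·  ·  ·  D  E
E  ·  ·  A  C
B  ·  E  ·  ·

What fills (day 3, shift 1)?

Day 1, shift 3: day 1 has {B, D} and shift 3 has {A, E}, leaving only C.
Day 1, shift 5: day 1 has {B, C, D} and shift 5 has {C, E}, leaving only A.
Day 1, shift 2: day 1 has {A, B, C, D} and shift 2 has {D}, leaving only E.
Day 2, shift 1: day 2 has {A, D} and shift 1 has {B, D, E}, leaving only C.
Day 3 already has {D, E} and shift 1 already has {B, C, D, E}, so day 3, shift 1 must be A.

A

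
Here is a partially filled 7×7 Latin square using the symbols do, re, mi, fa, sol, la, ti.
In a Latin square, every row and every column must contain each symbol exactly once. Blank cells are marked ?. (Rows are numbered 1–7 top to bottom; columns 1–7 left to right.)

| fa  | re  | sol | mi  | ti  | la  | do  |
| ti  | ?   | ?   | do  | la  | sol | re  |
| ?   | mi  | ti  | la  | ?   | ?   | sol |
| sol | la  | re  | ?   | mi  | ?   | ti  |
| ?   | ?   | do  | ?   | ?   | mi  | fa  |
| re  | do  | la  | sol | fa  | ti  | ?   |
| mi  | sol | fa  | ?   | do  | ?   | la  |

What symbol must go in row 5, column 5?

sol

Row 2, column 2: row 2 has {do, re, sol, la, ti} and column 2 has {do, re, mi, sol, la}, leaving only fa.
Row 2, column 3: row 2 has {do, re, fa, sol, la, ti} and column 3 has {do, re, fa, sol, la, ti}, leaving only mi.
Row 3, column 1: row 3 has {mi, sol, la, ti} and column 1 has {re, mi, fa, sol, ti}, leaving only do.
Row 3, column 5: row 3 has {do, mi, sol, la, ti} and column 5 has {do, mi, fa, la, ti}, leaving only re.
Row 5 already has {do, mi, fa} and column 5 already has {do, re, mi, fa, la, ti}, so row 5, column 5 must be sol.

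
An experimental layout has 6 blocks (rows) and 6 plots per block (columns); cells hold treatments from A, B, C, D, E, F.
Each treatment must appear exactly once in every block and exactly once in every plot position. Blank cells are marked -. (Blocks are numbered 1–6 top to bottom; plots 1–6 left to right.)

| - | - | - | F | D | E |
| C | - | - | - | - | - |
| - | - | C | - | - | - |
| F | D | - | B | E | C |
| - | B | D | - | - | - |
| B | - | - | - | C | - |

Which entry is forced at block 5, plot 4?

Block 1, plot 1: block 1 has {D, E, F} and plot 1 has {B, C, F}, leaving only A.
Block 1, plot 2: block 1 has {A, D, E, F} and plot 2 has {B, D}, leaving only C.
Block 1, plot 3: block 1 has {A, C, D, E, F} and plot 3 has {C, D}, leaving only B.
Block 4, plot 3: block 4 has {B, C, D, E, F} and plot 3 has {B, C, D}, leaving only A.
Block 5, plot 1: block 5 has {B, D} and plot 1 has {A, B, C, F}, leaving only E.
Block 3, plot 1: block 3 has {C} and plot 1 has {A, B, C, E, F}, leaving only D.
Block 5, plot 4 is narrowed to {A, C}.
If it were A, then block 6, plot 4 would be left with no valid symbol.
So block 5, plot 4 must be C.

C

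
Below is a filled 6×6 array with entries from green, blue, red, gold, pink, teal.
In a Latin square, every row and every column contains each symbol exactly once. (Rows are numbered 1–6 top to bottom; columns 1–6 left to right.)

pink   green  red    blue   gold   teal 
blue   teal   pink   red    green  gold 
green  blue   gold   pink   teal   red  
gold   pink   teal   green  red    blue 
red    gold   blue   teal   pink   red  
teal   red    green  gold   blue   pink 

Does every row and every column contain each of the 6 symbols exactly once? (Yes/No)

No

Row 5 contains red twice (at columns 1 and 6), so it is not a permutation.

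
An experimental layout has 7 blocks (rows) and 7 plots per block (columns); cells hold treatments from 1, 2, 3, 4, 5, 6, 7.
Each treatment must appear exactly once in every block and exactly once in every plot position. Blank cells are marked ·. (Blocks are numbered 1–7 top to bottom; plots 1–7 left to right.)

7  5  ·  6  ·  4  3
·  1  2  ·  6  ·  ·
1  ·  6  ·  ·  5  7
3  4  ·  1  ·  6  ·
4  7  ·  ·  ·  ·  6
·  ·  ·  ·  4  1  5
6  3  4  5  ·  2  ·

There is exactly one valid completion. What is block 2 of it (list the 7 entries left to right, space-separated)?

5 1 2 3 6 7 4

Block 2, plot 1: block 2 has {1, 2, 6} and plot 1 has {1, 3, 4, 6, 7}, leaving only 5.
Block 2, plot 7: block 2 has {1, 2, 5, 6} and plot 7 has {3, 5, 6, 7}, leaving only 4.
Block 1, plot 3: block 1 has {3, 4, 5, 6, 7} and plot 3 has {2, 4, 6}, leaving only 1.
Block 1, plot 5: block 1 has {1, 3, 4, 5, 6, 7} and plot 5 has {4, 6}, leaving only 2.
Block 3, plot 2: block 3 has {1, 5, 6, 7} and plot 2 has {1, 3, 4, 5, 7}, leaving only 2.
Block 3, plot 5: block 3 has {1, 2, 5, 6, 7} and plot 5 has {2, 4, 6}, leaving only 3.
Block 3, plot 4: block 3 has {1, 2, 3, 5, 6, 7} and plot 4 has {1, 5, 6}, leaving only 4.
Block 4, plot 7: block 4 has {1, 3, 4, 6} and plot 7 has {3, 4, 5, 6, 7}, leaving only 2.
Block 5, plot 6: block 5 has {4, 6, 7} and plot 6 has {1, 2, 4, 5, 6}, leaving only 3.
Block 2, plot 6: block 2 has {1, 2, 4, 5, 6} and plot 6 has {1, 2, 3, 4, 5, 6}, leaving only 7.
Block 2, plot 4: block 2 has {1, 2, 4, 5, 6, 7} and plot 4 has {1, 4, 5, 6}, leaving only 3.
So block 2 reads: 5 1 2 3 6 7 4.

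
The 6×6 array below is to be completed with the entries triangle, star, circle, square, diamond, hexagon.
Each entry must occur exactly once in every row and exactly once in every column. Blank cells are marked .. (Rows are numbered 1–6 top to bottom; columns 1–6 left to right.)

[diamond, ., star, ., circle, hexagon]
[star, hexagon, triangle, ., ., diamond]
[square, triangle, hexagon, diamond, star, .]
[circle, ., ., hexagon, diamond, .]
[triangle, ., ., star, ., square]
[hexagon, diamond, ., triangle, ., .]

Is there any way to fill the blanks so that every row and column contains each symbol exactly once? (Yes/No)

No

Row 1, column 2: row 1 has {star, circle, diamond, hexagon} and column 2 has {triangle, diamond, hexagon}, so it must be square.
Now row 1, column 4: row 1 together with column 4 already contain {triangle, star, circle, square, diamond, hexagon} — every symbol — so nothing can go there. The grid has no valid completion.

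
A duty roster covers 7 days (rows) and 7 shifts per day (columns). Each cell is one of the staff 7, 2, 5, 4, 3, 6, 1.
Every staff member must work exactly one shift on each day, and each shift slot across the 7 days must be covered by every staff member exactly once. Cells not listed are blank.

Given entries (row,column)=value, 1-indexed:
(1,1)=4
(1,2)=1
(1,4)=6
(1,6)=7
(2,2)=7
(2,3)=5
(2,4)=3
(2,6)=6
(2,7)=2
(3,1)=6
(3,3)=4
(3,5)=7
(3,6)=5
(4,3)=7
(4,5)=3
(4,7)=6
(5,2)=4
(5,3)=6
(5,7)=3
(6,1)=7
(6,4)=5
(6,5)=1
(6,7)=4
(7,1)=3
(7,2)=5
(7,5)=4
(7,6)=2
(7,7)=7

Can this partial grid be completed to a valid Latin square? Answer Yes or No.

Day 2, shift 5: day 2 together with shift 5 already contain {7, 2, 5, 4, 3, 6, 1} — every symbol — so nothing can go there. The grid has no valid completion.

No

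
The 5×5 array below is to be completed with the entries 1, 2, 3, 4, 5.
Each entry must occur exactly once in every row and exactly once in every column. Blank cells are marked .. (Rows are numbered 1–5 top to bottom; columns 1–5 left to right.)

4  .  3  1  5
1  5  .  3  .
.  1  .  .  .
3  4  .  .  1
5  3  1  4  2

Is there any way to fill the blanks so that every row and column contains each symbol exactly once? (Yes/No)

No row or column among the givens repeats a symbol, and propagating forced cells runs into no contradiction.
One valid completion exists (for instance, 4 2 3 1 5 / 1 5 2 3 4 / 2 1 4 5 3 / 3 4 5 2 1 / 5 3 1 4 2).

Yes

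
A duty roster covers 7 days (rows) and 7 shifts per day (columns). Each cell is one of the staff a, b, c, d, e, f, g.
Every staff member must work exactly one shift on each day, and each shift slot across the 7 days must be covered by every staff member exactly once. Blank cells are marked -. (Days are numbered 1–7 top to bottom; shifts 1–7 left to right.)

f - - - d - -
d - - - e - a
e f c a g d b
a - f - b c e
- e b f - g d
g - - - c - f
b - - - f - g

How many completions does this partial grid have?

10

Day 1, shift 2: eliminating its day and shift leaves {a, b, c, g}.
Day 1, shift 3: eliminating its day and shift leaves {a, e, g}.
Day 1, shift 4: eliminating its day and shift leaves {b, c, e, g}.
Day 1, shift 6: eliminating its day and shift leaves {a, b, e}.
Day 1, shift 7: eliminating its day and shift leaves {c}.
Day 2, shift 2: eliminating its day and shift leaves {b, c, g}.
Day 2, shift 3: eliminating its day and shift leaves {g}.
Day 2, shift 4: eliminating its day and shift leaves {b, c, g}.
Day 2, shift 6: eliminating its day and shift leaves {b, f}.
Day 4, shift 2: eliminating its day and shift leaves {d, g}.
Day 4, shift 4: eliminating its day and shift leaves {d, g}.
Day 5, shift 1: eliminating its day and shift leaves {c}.
Day 5, shift 5: eliminating its day and shift leaves {a}.
Day 6, shift 2: eliminating its day and shift leaves {a, b, d}.
Day 6, shift 3: eliminating its day and shift leaves {a, d, e}.
Day 6, shift 4: eliminating its day and shift leaves {b, d, e}.
Day 6, shift 6: eliminating its day and shift leaves {a, b, e}.
Day 7, shift 2: eliminating its day and shift leaves {a, c, d}.
Day 7, shift 3: eliminating its day and shift leaves {a, d, e}.
Day 7, shift 4: eliminating its day and shift leaves {c, d, e}.
Day 7, shift 6: eliminating its day and shift leaves {a, e}.
Enumerating the assignments across these blanks that avoid any day or shift repeat gives 10 completions.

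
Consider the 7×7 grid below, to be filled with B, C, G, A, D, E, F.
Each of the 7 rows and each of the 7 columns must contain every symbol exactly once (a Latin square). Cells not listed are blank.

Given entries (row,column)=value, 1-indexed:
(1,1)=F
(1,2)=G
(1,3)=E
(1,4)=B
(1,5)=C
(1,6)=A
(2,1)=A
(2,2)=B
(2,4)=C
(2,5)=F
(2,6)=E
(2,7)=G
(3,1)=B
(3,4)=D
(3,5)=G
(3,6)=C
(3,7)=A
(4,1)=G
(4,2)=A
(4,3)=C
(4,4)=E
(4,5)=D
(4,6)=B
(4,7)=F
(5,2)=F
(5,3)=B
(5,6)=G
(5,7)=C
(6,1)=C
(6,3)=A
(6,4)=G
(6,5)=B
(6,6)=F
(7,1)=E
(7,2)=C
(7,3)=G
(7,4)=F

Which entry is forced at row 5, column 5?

Row 1, column 7: row 1 has {B, C, G, A, E, F} and column 7 has {C, G, A, F}, leaving only D.
Row 2, column 3: row 2 has {B, C, G, A, E, F} and column 3 has {B, C, G, A, E}, leaving only D.
Row 3, column 2: row 3 has {B, C, G, A, D} and column 2 has {B, C, G, A, F}, leaving only E.
Row 3, column 3: row 3 has {B, C, G, A, D, E} and column 3 has {B, C, G, A, D, E}, leaving only F.
Row 5, column 1: row 5 has {B, C, G, F} and column 1 has {B, C, G, A, E, F}, leaving only D.
Row 5, column 4: row 5 has {B, C, G, D, F} and column 4 has {B, C, G, D, E, F}, leaving only A.
Row 5 already has {B, C, G, A, D, F} and column 5 already has {B, C, G, D, F}, so row 5, column 5 must be E.

E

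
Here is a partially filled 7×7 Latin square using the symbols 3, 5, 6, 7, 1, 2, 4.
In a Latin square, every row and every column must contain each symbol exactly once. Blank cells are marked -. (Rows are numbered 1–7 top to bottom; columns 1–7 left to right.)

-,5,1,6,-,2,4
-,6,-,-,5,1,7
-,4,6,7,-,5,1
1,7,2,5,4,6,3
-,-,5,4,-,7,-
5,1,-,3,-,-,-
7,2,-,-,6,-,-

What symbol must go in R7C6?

3

Row 1, column 1: row 1 has {5, 6, 1, 2, 4} and column 1 has {5, 7, 1}, leaving only 3.
Row 1, column 5: row 1 has {3, 5, 6, 1, 2, 4} and column 5 has {5, 6, 4}, leaving only 7.
Row 2, column 4: row 2 has {5, 6, 7, 1} and column 4 has {3, 5, 6, 7, 4}, leaving only 2.
Row 2, column 1: row 2 has {5, 6, 7, 1, 2} and column 1 has {3, 5, 7, 1}, leaving only 4.
Row 2, column 3: row 2 has {5, 6, 7, 1, 2, 4} and column 3 has {5, 6, 1, 2}, leaving only 3.
Row 3, column 1: row 3 has {5, 6, 7, 1, 4} and column 1 has {3, 5, 7, 1, 4}, leaving only 2.
Row 3, column 5: row 3 has {5, 6, 7, 1, 2, 4} and column 5 has {5, 6, 7, 4}, leaving only 3.
Row 5, column 1: row 5 has {5, 7, 4} and column 1 has {3, 5, 7, 1, 2, 4}, leaving only 6.
Row 5, column 2: row 5 has {5, 6, 7, 4} and column 2 has {5, 6, 7, 1, 2, 4}, leaving only 3.
Row 5, column 7: row 5 has {3, 5, 6, 7, 4} and column 7 has {3, 7, 1, 4}, leaving only 2.
Row 5, column 5: row 5 has {3, 5, 6, 7, 2, 4} and column 5 has {3, 5, 6, 7, 4}, leaving only 1.
Row 6, column 5: row 6 has {3, 5, 1} and column 5 has {3, 5, 6, 7, 1, 4}, leaving only 2.
Row 6, column 6: row 6 has {3, 5, 1, 2} and column 6 has {5, 6, 7, 1, 2}, leaving only 4.
Row 7 already has {6, 7, 2} and column 6 already has {5, 6, 7, 1, 2, 4}, so row 7, column 6 must be 3.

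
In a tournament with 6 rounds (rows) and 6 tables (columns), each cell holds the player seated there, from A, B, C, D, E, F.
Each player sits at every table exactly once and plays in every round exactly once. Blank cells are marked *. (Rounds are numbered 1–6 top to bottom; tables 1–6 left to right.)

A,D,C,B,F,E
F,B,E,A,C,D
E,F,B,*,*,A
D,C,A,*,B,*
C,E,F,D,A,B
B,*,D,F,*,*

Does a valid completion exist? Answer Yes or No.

No round or table among the givens repeats a symbol, and propagating forced cells runs into no contradiction.
One valid completion exists (for instance, A D C B F E / F B E A C D / E F B C D A / D C A E B F / C E F D A B / B A D F E C).

Yes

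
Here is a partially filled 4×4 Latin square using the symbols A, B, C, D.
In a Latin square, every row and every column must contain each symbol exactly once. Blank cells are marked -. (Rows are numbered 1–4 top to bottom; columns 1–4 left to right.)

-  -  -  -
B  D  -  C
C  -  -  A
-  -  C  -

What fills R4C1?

Row 2, column 3: row 2 has {B, C, D} and column 3 has {C}, leaving only A.
Row 3, column 2: row 3 has {A, C} and column 2 has {D}, leaving only B.
Row 3, column 3: row 3 has {A, B, C} and column 3 has {A, C}, leaving only D.
Row 1, column 3: row 1 has {} and column 3 has {A, C, D}, leaving only B.
Row 1, column 4: row 1 has {B} and column 4 has {A, C}, leaving only D.
Row 1, column 1: row 1 has {B, D} and column 1 has {B, C}, leaving only A.
Row 4 already has {C} and column 1 already has {A, B, C}, so row 4, column 1 must be D.

D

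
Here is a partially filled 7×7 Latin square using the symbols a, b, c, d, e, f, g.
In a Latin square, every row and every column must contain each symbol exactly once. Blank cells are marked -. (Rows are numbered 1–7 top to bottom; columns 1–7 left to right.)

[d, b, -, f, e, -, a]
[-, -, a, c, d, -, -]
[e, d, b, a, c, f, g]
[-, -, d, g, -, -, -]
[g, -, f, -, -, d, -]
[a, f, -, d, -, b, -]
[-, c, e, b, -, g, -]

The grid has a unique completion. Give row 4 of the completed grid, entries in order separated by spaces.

c e d g f a b

Row 1, column 6: row 1 has {a, b, d, e, f} and column 6 has {b, d, f, g}, leaving only c.
Row 1, column 3: row 1 has {a, b, c, d, e, f} and column 3 has {a, b, d, e, f}, leaving only g.
Row 2, column 6: row 2 has {a, c, d} and column 6 has {b, c, d, f, g}, leaving only e.
Row 4, column 6: row 4 has {d, g} and column 6 has {b, c, d, e, f, g}, leaving only a.
Row 4, column 2: row 4 has {a, d, g} and column 2 has {b, c, d, f}, leaving only e.
Row 2, column 2: row 2 has {a, c, d, e} and column 2 has {b, c, d, e, f}, leaving only g.
Row 5, column 2: row 5 has {d, f, g} and column 2 has {b, c, d, e, f, g}, leaving only a.
Row 5, column 4: row 5 has {a, d, f, g} and column 4 has {a, b, c, d, f, g}, leaving only e.
Row 5, column 5: row 5 has {a, d, e, f, g} and column 5 has {c, d, e}, leaving only b.
Row 4, column 5: row 4 has {a, d, e, g} and column 5 has {b, c, d, e}, leaving only f.
Row 5, column 7: row 5 has {a, b, d, e, f, g} and column 7 has {a, g}, leaving only c.
Row 4, column 7: row 4 has {a, d, e, f, g} and column 7 has {a, c, g}, leaving only b.
Row 4, column 1: row 4 has {a, b, d, e, f, g} and column 1 has {a, d, e, g}, leaving only c.
So row 4 reads: c e d g f a b.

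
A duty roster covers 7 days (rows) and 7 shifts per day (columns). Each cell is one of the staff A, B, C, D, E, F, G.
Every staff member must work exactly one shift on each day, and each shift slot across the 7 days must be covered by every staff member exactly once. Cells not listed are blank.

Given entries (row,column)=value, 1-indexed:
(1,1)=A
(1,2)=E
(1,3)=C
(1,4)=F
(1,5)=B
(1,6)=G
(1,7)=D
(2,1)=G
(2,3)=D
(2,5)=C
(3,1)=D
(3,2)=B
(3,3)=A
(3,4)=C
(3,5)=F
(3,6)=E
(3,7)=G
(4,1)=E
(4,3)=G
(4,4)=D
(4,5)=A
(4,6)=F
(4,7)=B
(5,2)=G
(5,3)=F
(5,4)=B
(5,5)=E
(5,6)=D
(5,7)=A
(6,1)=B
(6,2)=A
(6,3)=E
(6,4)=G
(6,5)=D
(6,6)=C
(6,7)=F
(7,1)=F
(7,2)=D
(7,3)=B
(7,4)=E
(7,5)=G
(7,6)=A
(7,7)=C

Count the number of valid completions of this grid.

1

Day 2, shift 2: eliminating its day and shift leaves {F}.
Day 2, shift 4: eliminating its day and shift leaves {A}.
Day 2, shift 6: eliminating its day and shift leaves {B}.
Day 2, shift 7: eliminating its day and shift leaves {E}.
Day 4, shift 2: eliminating its day and shift leaves {C}.
Day 5, shift 1: eliminating its day and shift leaves {C}.
Only one assignment across all blanks avoids any day or shift repeat, giving 1 completion.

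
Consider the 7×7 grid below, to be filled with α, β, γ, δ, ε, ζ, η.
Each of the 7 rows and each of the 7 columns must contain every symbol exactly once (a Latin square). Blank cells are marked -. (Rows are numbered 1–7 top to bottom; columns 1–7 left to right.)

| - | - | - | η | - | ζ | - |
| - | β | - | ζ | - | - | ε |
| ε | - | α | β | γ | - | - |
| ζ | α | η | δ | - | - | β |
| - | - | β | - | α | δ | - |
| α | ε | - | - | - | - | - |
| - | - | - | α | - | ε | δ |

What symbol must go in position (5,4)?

ε

Row 3, column 6: row 3 has {α, β, γ, ε} and column 6 has {δ, ε, ζ}, leaving only η.
Row 3, column 7: row 3 has {α, β, γ, ε, η} and column 7 has {β, δ, ε}, leaving only ζ.
Row 3, column 2: row 3 has {α, β, γ, ε, ζ, η} and column 2 has {α, β, ε}, leaving only δ.
Row 1, column 2: row 1 has {ζ, η} and column 2 has {α, β, δ, ε}, leaving only γ.
Row 1, column 7: row 1 has {γ, ζ, η} and column 7 has {β, δ, ε, ζ}, leaving only α.
Row 4, column 5: row 4 has {α, β, δ, ζ, η} and column 5 has {α, γ}, leaving only ε.
Row 4, column 6: row 4 has {α, β, δ, ε, ζ, η} and column 6 has {δ, ε, ζ, η}, leaving only γ.
Row 2, column 6: row 2 has {β, ε, ζ} and column 6 has {γ, δ, ε, ζ, η}, leaving only α.
Row 6, column 4: row 6 has {α, ε} and column 4 has {α, β, δ, ζ, η}, leaving only γ.
Row 5 already has {α, β, δ} and column 4 already has {α, β, γ, δ, ζ, η}, so row 5, column 4 must be ε.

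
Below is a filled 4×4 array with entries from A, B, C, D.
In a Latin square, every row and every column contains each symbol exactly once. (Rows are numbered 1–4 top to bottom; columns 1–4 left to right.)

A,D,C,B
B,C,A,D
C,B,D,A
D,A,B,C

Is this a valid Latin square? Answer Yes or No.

Each row is a permutation of the 4 symbols, and so is each column.

Yes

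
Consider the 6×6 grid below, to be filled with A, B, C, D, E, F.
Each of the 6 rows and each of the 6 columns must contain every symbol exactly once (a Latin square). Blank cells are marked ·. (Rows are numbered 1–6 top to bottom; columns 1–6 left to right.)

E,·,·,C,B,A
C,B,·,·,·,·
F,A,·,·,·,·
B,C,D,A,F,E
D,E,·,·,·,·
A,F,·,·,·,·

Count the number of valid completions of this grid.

Row 1, column 2: eliminating its row and column leaves {D}.
Row 1, column 3: eliminating its row and column leaves {F}.
Row 2, column 3: eliminating its row and column leaves {A, E, F}.
Row 2, column 4: eliminating its row and column leaves {D, E, F}.
Row 2, column 5: eliminating its row and column leaves {A, D, E}.
Row 2, column 6: eliminating its row and column leaves {D, F}.
Row 3, column 3: eliminating its row and column leaves {B, C, E}.
Row 3, column 4: eliminating its row and column leaves {B, D, E}.
Row 3, column 5: eliminating its row and column leaves {C, D, E}.
Row 3, column 6: eliminating its row and column leaves {B, C, D}.
Row 5, column 3: eliminating its row and column leaves {A, B, C, F}.
Row 5, column 4: eliminating its row and column leaves {B, F}.
Row 5, column 5: eliminating its row and column leaves {A, C}.
Row 5, column 6: eliminating its row and column leaves {B, C, F}.
Row 6, column 3: eliminating its row and column leaves {B, C, E}.
Row 6, column 4: eliminating its row and column leaves {B, D, E}.
Row 6, column 5: eliminating its row and column leaves {C, D, E}.
Row 6, column 6: eliminating its row and column leaves {B, C, D}.
Enumerating the assignments across these blanks that avoid any row or column repeat gives 20 completions.

20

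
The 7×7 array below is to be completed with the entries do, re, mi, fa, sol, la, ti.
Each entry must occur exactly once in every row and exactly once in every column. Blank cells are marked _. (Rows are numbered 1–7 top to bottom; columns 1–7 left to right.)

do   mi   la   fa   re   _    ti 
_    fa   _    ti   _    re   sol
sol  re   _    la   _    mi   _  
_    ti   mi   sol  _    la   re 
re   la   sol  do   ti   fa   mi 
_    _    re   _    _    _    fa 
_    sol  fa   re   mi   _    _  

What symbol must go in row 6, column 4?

mi

Row 6 already has {re, fa} and column 4 already has {do, re, fa, sol, la, ti}, so row 6, column 4 must be mi.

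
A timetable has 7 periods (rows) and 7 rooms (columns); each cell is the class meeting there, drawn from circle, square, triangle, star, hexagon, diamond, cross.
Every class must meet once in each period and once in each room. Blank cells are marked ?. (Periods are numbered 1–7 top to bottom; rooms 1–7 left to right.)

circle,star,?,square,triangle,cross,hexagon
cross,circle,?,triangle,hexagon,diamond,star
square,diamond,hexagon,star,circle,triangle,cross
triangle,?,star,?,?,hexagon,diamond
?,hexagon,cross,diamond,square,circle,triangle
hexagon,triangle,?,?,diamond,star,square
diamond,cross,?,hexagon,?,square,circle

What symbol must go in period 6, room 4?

Period 1, room 3: period 1 has {circle, square, triangle, star, hexagon, cross} and room 3 has {star, hexagon, cross}, leaving only diamond.
Period 2, room 3: period 2 has {circle, triangle, star, hexagon, diamond, cross} and room 3 has {star, hexagon, diamond, cross}, leaving only square.
Period 4, room 2: period 4 has {triangle, star, hexagon, diamond} and room 2 has {circle, triangle, star, hexagon, diamond, cross}, leaving only square.
Period 4, room 5: period 4 has {square, triangle, star, hexagon, diamond} and room 5 has {circle, square, triangle, hexagon, diamond}, leaving only cross.
Period 4, room 4: period 4 has {square, triangle, star, hexagon, diamond, cross} and room 4 has {square, triangle, star, hexagon, diamond}, leaving only circle.
Period 6 already has {square, triangle, star, hexagon, diamond} and room 4 already has {circle, square, triangle, star, hexagon, diamond}, so period 6, room 4 must be cross.

cross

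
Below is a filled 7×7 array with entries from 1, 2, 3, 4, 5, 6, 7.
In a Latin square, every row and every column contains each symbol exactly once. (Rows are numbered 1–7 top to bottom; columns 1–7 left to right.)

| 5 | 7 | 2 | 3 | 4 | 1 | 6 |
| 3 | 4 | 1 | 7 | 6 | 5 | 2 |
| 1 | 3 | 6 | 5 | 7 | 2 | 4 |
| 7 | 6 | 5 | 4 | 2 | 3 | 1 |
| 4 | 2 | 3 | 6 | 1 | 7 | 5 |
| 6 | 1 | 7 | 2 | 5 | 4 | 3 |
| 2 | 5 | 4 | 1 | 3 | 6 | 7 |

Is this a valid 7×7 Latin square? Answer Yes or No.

Yes

Each row is a permutation of the 7 symbols, and so is each column.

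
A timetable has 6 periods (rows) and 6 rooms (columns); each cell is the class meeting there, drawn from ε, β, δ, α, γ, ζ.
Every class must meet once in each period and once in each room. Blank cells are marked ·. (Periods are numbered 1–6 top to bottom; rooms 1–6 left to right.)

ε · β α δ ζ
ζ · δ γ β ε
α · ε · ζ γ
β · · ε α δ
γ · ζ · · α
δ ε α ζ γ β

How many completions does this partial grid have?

2

Period 1, room 2: eliminating its period and room leaves {γ}.
Period 2, room 2: eliminating its period and room leaves {α}.
Period 3, room 2: eliminating its period and room leaves {β, δ}.
Period 3, room 4: eliminating its period and room leaves {β, δ}.
Period 4, room 2: eliminating its period and room leaves {γ, ζ}.
Period 4, room 3: eliminating its period and room leaves {γ}.
Period 5, room 2: eliminating its period and room leaves {β, δ}.
Period 5, room 4: eliminating its period and room leaves {β, δ}.
Period 5, room 5: eliminating its period and room leaves {ε}.
Enumerating the assignments across these blanks that avoid any period or room repeat gives 2 completions.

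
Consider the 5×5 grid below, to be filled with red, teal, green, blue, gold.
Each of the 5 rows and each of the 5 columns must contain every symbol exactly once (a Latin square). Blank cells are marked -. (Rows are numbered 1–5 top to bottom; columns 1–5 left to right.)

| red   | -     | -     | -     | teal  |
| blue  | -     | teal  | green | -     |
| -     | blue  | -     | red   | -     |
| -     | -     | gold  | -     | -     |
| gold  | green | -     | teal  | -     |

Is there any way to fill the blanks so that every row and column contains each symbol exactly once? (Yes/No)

Row 1, column 2: row 1 has {red, teal} and column 2 has {green, blue}, so it must be gold.
Row 1, column 4: row 1 has {red, teal, gold} and column 4 has {red, teal, green}, so it must be blue.
Now row 4, column 4: row 4 together with column 4 already contain {red, teal, green, blue, gold} — every symbol — so nothing can go there. The grid has no valid completion.

No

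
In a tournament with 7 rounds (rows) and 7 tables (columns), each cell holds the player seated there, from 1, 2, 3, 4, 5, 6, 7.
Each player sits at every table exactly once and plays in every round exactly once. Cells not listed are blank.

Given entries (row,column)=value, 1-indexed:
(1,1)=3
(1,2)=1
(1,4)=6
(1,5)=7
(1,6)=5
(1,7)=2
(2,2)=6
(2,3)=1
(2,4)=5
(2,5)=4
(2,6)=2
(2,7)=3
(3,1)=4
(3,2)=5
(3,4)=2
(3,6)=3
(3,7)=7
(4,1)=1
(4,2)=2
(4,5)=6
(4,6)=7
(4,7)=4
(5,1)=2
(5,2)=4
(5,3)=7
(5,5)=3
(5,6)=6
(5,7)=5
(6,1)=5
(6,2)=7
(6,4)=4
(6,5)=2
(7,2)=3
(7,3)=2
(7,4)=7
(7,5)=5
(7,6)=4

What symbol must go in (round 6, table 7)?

6

Round 1, table 3: round 1 has {1, 2, 3, 5, 6, 7} and table 3 has {1, 2, 7}, leaving only 4.
Round 2, table 1: round 2 has {1, 2, 3, 4, 5, 6} and table 1 has {1, 2, 3, 4, 5}, leaving only 7.
Round 3, table 3: round 3 has {2, 3, 4, 5, 7} and table 3 has {1, 2, 4, 7}, leaving only 6.
Round 3, table 5: round 3 has {2, 3, 4, 5, 6, 7} and table 5 has {2, 3, 4, 5, 6, 7}, leaving only 1.
Round 4, table 4: round 4 has {1, 2, 4, 6, 7} and table 4 has {2, 4, 5, 6, 7}, leaving only 3.
Round 4, table 3: round 4 has {1, 2, 3, 4, 6, 7} and table 3 has {1, 2, 4, 6, 7}, leaving only 5.
Round 5, table 4: round 5 has {2, 3, 4, 5, 6, 7} and table 4 has {2, 3, 4, 5, 6, 7}, leaving only 1.
Round 6, table 3: round 6 has {2, 4, 5, 7} and table 3 has {1, 2, 4, 5, 6, 7}, leaving only 3.
Round 6, table 6: round 6 has {2, 3, 4, 5, 7} and table 6 has {2, 3, 4, 5, 6, 7}, leaving only 1.
Round 6 already has {1, 2, 3, 4, 5, 7} and table 7 already has {2, 3, 4, 5, 7}, so round 6, table 7 must be 6.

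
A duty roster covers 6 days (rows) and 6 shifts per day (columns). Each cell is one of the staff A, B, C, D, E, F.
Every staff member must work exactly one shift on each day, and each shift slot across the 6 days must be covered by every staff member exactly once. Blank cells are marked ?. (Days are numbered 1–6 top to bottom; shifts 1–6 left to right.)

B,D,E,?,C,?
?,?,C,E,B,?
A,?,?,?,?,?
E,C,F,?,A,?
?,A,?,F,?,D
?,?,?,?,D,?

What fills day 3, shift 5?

Day 1, shift 4: day 1 has {B, C, D, E} and shift 4 has {E, F}, leaving only A.
Day 1, shift 6: day 1 has {A, B, C, D, E} and shift 6 has {D}, leaving only F.
Day 2, shift 2: day 2 has {B, C, E} and shift 2 has {A, C, D}, leaving only F.
Day 2, shift 1: day 2 has {B, C, E, F} and shift 1 has {A, B, E}, leaving only D.
Day 2, shift 6: day 2 has {B, C, D, E, F} and shift 6 has {D, F}, leaving only A.
Day 4, shift 6: day 4 has {A, C, E, F} and shift 6 has {A, D, F}, leaving only B.
Day 4, shift 4: day 4 has {A, B, C, E, F} and shift 4 has {A, E, F}, leaving only D.
Day 5, shift 1: day 5 has {A, D, F} and shift 1 has {A, B, D, E}, leaving only C.
Day 5, shift 3: day 5 has {A, C, D, F} and shift 3 has {C, E, F}, leaving only B.
Day 3, shift 3: day 3 has {A} and shift 3 has {B, C, E, F}, leaving only D.
Day 5, shift 5: day 5 has {A, B, C, D, F} and shift 5 has {A, B, C, D}, leaving only E.
Day 3 already has {A, D} and shift 5 already has {A, B, C, D, E}, so day 3, shift 5 must be F.

F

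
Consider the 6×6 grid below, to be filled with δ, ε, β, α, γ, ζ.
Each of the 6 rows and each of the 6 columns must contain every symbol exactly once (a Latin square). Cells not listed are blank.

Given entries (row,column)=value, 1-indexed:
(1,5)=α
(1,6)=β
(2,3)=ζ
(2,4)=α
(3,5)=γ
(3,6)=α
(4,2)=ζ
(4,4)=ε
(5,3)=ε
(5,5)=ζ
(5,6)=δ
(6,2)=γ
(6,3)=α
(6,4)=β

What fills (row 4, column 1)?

α

Row 4, column 6: row 4 has {ε, ζ} and column 6 has {δ, β, α}, leaving only γ.
Row 2, column 6: row 2 has {α, ζ} and column 6 has {δ, β, α, γ}, leaving only ε.
Row 5, column 4: row 5 has {δ, ε, ζ} and column 4 has {ε, β, α}, leaving only γ.
Row 6, column 6: row 6 has {β, α, γ} and column 6 has {δ, ε, β, α, γ}, leaving only ζ.
Row 4, column 1 is narrowed to {δ, β, α}.
If it were δ, then row 4, column 5 would be left with no valid symbol.
If it were β, then row 4, column 5 would be left with no valid symbol.
So row 4, column 1 must be α.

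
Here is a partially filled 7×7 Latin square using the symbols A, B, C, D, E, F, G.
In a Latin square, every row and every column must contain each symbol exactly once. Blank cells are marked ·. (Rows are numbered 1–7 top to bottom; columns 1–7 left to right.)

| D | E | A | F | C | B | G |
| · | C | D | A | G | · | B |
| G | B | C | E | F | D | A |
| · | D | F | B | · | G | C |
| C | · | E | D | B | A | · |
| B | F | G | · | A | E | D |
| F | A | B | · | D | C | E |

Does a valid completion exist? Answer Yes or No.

No row or column among the givens repeats a symbol, and propagating forced cells runs into no contradiction.
One valid completion exists (for instance, D E A F C B G / E C D A G F B / G B C E F D A / A D F B E G C / C G E D B A F / B F G C A E D / F A B G D C E).

Yes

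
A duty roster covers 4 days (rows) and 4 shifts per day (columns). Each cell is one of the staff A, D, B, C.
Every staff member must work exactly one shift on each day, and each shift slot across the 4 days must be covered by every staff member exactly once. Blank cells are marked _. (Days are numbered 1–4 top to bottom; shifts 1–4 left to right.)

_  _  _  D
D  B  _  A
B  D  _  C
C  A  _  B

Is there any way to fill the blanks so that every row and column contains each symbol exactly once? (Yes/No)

No day or shift among the givens repeats a symbol, and propagating forced cells runs into no contradiction.
One valid completion exists (for instance, A C B D / D B C A / B D A C / C A D B).

Yes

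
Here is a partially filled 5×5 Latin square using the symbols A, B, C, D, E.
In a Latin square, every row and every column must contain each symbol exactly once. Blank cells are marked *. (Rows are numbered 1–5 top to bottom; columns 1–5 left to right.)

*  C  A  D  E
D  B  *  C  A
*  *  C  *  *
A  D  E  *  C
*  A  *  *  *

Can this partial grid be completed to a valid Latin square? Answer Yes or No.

Row 2, column 3: row 2 together with column 3 already contain {A, B, C, D, E} — every symbol — so nothing can go there. The grid has no valid completion.

No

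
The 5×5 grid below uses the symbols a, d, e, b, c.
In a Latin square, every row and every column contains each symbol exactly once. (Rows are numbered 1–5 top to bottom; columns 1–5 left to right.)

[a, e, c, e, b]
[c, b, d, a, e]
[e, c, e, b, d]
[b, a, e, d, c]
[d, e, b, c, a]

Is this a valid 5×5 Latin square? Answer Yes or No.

No

Row 3 contains e twice (at columns 1 and 3); row 1 is also not a permutation.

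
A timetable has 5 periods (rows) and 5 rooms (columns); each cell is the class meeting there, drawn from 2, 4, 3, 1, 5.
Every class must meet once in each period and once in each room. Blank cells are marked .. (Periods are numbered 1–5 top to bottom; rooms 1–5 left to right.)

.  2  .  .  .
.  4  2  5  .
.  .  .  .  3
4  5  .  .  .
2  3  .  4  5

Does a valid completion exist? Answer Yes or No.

No period or room among the givens repeats a symbol, and propagating forced cells runs into no contradiction.
One valid completion exists (for instance, 1 2 5 3 4 / 3 4 2 5 1 / 5 1 4 2 3 / 4 5 3 1 2 / 2 3 1 4 5).

Yes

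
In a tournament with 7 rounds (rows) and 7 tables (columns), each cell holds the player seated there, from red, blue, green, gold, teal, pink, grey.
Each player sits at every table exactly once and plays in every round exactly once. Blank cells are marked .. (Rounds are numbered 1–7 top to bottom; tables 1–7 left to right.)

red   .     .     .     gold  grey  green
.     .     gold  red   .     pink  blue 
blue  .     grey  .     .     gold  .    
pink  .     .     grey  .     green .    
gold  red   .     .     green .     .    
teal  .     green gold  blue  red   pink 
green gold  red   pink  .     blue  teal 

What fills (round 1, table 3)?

Round 2, table 1: round 2 has {red, blue, gold, pink} and table 1 has {red, blue, green, gold, teal, pink}, leaving only grey.
Round 2, table 5: round 2 has {red, blue, gold, pink, grey} and table 5 has {blue, green, gold}, leaving only teal.
Round 2, table 2: round 2 has {red, blue, gold, teal, pink, grey} and table 2 has {red, gold}, leaving only green.
Round 3, table 7: round 3 has {blue, gold, grey} and table 7 has {blue, green, teal, pink}, leaving only red.
Round 3, table 5: round 3 has {red, blue, gold, grey} and table 5 has {blue, green, gold, teal}, leaving only pink.
Round 3, table 2: round 3 has {red, blue, gold, pink, grey} and table 2 has {red, green, gold}, leaving only teal.
Round 3, table 4: round 3 has {red, blue, gold, teal, pink, grey} and table 4 has {red, gold, pink, grey}, leaving only green.
Round 4, table 2: round 4 has {green, pink, grey} and table 2 has {red, green, gold, teal}, leaving only blue.
Round 1, table 2: round 1 has {red, green, gold, grey} and table 2 has {red, blue, green, gold, teal}, leaving only pink.
Round 4, table 3: round 4 has {blue, green, pink, grey} and table 3 has {red, green, gold, grey}, leaving only teal.
Round 1 already has {red, green, gold, pink, grey} and table 3 already has {red, green, gold, teal, grey}, so round 1, table 3 must be blue.

blue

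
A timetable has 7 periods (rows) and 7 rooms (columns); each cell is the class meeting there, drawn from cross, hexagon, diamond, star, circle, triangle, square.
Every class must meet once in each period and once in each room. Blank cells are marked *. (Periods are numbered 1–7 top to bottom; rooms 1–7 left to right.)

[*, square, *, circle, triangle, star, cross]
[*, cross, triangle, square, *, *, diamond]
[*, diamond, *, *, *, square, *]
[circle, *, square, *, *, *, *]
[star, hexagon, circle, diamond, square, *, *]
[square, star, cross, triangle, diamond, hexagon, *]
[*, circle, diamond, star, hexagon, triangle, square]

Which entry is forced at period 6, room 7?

Period 6 already has {cross, hexagon, diamond, star, triangle, square} and room 7 already has {cross, diamond, square}, so period 6, room 7 must be circle.

circle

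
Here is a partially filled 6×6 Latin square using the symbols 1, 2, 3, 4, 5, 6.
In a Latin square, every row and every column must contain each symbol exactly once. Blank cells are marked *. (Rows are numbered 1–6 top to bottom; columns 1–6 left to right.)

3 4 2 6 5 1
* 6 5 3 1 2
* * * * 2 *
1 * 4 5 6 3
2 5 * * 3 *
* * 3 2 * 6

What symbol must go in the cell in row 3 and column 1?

Row 2, column 1: row 2 has {1, 2, 3, 5, 6} and column 1 has {1, 2, 3}, leaving only 4.
Row 4, column 2: row 4 has {1, 3, 4, 5, 6} and column 2 has {4, 5, 6}, leaving only 2.
Row 5, column 6: row 5 has {2, 3, 5} and column 6 has {1, 2, 3, 6}, leaving only 4.
Row 3, column 6: row 3 has {2} and column 6 has {1, 2, 3, 4, 6}, leaving only 5.
Row 3 already has {2, 5} and column 1 already has {1, 2, 3, 4}, so row 3, column 1 must be 6.

6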